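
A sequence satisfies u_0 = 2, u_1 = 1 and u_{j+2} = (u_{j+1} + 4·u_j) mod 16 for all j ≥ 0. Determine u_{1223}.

u_0 = 2; u_1 = 1; u_2 = 9; u_3 = 13; u_4 = 1; u_5 = 5; u_6 = 9; u_7 = 13.
Since (u_6, u_7) = (u_2, u_3) = (9, 13) (two consecutive terms determine the rest), the sequence is eventually periodic: after a pre-period of length 2 it cycles with period 4.
For j ≥ 2, u_j depends only on (j - 2) mod 4. (1223 - 2) mod 4 = 1, so u_{1223} = u_3 = 13.

13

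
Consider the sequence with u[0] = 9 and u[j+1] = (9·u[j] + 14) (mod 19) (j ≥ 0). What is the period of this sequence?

u[0] = 9, u[1] = 0, u[2] = 14, u[3] = 7, u[4] = 1, u[5] = 4, u[6] = 12, u[7] = 8, u[8] = 10, u[9] = 9.
Since u[9] = u[0] = 9, the sequence is periodic with period 9.

9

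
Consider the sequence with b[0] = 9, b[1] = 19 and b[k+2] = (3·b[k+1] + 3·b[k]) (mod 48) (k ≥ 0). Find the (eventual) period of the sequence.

12

We have b[0] = 9, b[1] = 19, b[2] = 36, b[3] = 21, b[4] = 27, b[5] = 0, b[6] = 33, b[7] = 3, b[8] = 12, b[9] = 45, b[10] = 27, b[11] = 24, b[12] = 9, b[13] = 3, b[14] = 36, b[15] = 21.
Since (b[14], b[15]) = (b[2], b[3]) = (36, 21) (two consecutive terms determine the rest), the sequence is eventually periodic: after a pre-period of length 2 it cycles with period 12.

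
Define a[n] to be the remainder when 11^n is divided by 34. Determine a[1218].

19

a[0] = 1, a[1] = 11, a[2] = 19, a[3] = 5, a[4] = 21, a[5] = 27, a[6] = 25, a[7] = 3, a[8] = 33, a[9] = 23, a[10] = 15, a[11] = 29, a[12] = 13, a[13] = 7, a[14] = 9, a[15] = 31, a[16] = 1.
Since a[16] = a[0] = 1, the sequence is periodic with period 16.
(1218 - 0) mod 16 = 2, so a[1218] = a[2] = 19.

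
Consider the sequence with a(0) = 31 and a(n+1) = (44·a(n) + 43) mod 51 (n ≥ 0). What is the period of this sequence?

Computing terms: a(0) = 31; a(1) = 30; a(2) = 37; a(3) = 39; a(4) = 25; a(5) = 21; a(6) = 49; a(7) = 6; a(8) = 1; a(9) = 36; a(10) = 46; a(11) = 27; a(12) = 7; a(13) = 45; a(14) = 34; a(15) = 9; a(16) = 31.
The sequence repeats with period 16.

16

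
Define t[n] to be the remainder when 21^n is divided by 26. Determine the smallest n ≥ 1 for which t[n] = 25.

Listing terms: t[0] = 1,  t[1] = 21,  t[2] = 25,  t[3] = 5,  t[4] = 1.
The sequence repeats with period 4.
The value 25 first appears (with n ≥ 1) at t[2].

2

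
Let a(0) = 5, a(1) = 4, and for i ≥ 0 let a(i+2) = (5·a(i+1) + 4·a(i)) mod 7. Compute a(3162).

4

Computing terms: a(0) = 5; a(1) = 4; a(2) = 5; a(3) = 6; a(4) = 1; a(5) = 1; a(6) = 2; a(7) = 0; a(8) = 1; a(9) = 5; a(10) = 1; a(11) = 4; a(12) = 3; a(13) = 3; a(14) = 6; a(15) = 0; a(16) = 3; a(17) = 1; a(18) = 3; a(19) = 5; a(20) = 2; a(21) = 2; a(22) = 4; a(23) = 0; a(24) = 2; a(25) = 3; a(26) = 2; a(27) = 1; a(28) = 6; a(29) = 6; a(30) = 5; a(31) = 0; a(32) = 6; a(33) = 2; a(34) = 6; a(35) = 3; a(36) = 4; a(37) = 4; a(38) = 1; a(39) = 0; a(40) = 4; a(41) = 6; a(42) = 4; a(43) = 2; a(44) = 5; a(45) = 5; a(46) = 3; a(47) = 0; a(48) = 5; a(49) = 4.
Since (a(48), a(49)) = (a(0), a(1)) = (5, 4) (two consecutive terms determine the rest), the sequence is periodic with period 48.
(3162 - 0) mod 48 = 42, so a(3162) = a(42) = 4.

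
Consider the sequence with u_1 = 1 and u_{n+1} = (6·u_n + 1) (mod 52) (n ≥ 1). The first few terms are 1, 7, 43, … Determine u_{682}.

u_1 = 1; u_2 = 7; u_3 = 43; u_4 = 51; u_5 = 47; u_6 = 23; u_7 = 35; u_8 = 3; u_9 = 19; u_{10} = 11; u_{11} = 15; u_{12} = 39; u_{13} = 27; u_{14} = 7.
Since u_{14} = u_2 = 7, the sequence is eventually periodic: after a pre-period of length 1 it cycles with period 12.
For n ≥ 2, u_n depends only on (n - 2) mod 12. (682 - 2) mod 12 = 8, so u_{682} = u_{10} = 11.

11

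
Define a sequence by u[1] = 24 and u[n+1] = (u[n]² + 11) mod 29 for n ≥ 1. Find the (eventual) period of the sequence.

u[1] = 24,  u[2] = 7,  u[3] = 2,  u[4] = 15,  u[5] = 4,  u[6] = 27,  u[7] = 15.
Since u[7] = u[4] = 15, the sequence is eventually periodic: after a pre-period of length 3 it cycles with period 3.

3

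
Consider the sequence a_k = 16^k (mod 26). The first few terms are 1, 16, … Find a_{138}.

14

Computing terms: a_0 = 1; a_1 = 16; a_2 = 22; a_3 = 14; a_4 = 16.
Since a_4 = a_1 = 16, the sequence is eventually periodic: after a pre-period of length 1 it cycles with period 3.
For k ≥ 1, a_k depends only on (k - 1) mod 3. (138 - 1) mod 3 = 2, so a_{138} = a_3 = 14.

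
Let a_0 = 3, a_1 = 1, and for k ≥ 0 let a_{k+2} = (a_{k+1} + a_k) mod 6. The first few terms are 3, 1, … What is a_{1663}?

Listing terms: a_0 = 3, a_1 = 1, a_2 = 4, a_3 = 5, a_4 = 3, a_5 = 2, a_6 = 5, a_7 = 1, a_8 = 0, a_9 = 1, a_{10} = 1, a_{11} = 2, a_{12} = 3, a_{13} = 5, a_{14} = 2, a_{15} = 1, a_{16} = 3, a_{17} = 4, a_{18} = 1, a_{19} = 5, a_{20} = 0, a_{21} = 5, a_{22} = 5, a_{23} = 4, a_{24} = 3, a_{25} = 1.
The sequence repeats with period 24.
So a_{1663} = a_{0 + ((1663-0) mod 24)} = a_7 = 1.

1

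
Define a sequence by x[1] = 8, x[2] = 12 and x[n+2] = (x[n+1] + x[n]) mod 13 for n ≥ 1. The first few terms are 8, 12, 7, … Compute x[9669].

We have x[1] = 8, x[2] = 12, x[3] = 7, x[4] = 6, x[5] = 0, x[6] = 6, x[7] = 6, x[8] = 12, x[9] = 5, x[10] = 4, x[11] = 9, x[12] = 0, x[13] = 9, x[14] = 9, x[15] = 5, x[16] = 1, x[17] = 6, x[18] = 7, x[19] = 0, x[20] = 7, x[21] = 7, x[22] = 1, x[23] = 8, x[24] = 9, x[25] = 4, x[26] = 0, x[27] = 4, x[28] = 4, x[29] = 8, x[30] = 12.
Since (x[29], x[30]) = (x[1], x[2]) = (8, 12) (two consecutive terms determine the rest), the sequence is periodic with period 28.
(9669 - 1) mod 28 = 8, so x[9669] = x[9] = 5.

5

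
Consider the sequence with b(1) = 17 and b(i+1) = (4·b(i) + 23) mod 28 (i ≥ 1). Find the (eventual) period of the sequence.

3

Computing terms: b(1) = 17; b(2) = 7; b(3) = 23; b(4) = 3; b(5) = 7.
Since b(5) = b(2) = 7, the sequence is eventually periodic: after a pre-period of length 1 it cycles with period 3.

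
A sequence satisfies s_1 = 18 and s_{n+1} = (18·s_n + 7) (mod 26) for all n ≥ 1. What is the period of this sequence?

4

Listing terms: s_1 = 18; s_2 = 19; s_3 = 11; s_4 = 23; s_5 = 5; s_6 = 19.
Since s_6 = s_2 = 19, the sequence is eventually periodic: after a pre-period of length 1 it cycles with period 4.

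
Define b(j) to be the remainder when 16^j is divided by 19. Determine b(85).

Listing terms: b(0) = 1,  b(1) = 16,  b(2) = 9,  b(3) = 11,  b(4) = 5,  b(5) = 4,  b(6) = 7,  b(7) = 17,  b(8) = 6,  b(9) = 1.
The sequence repeats with period 9.
So b(85) = b(0 + ((85-0) mod 9)) = b(4) = 5.

5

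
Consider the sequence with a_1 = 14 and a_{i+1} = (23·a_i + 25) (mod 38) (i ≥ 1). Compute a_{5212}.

Computing terms: a_1 = 14, a_2 = 5, a_3 = 26, a_4 = 15, a_5 = 28, a_6 = 23, a_7 = 22, a_8 = 37, a_9 = 2, a_{10} = 33, a_{11} = 24, a_{12} = 7, a_{13} = 34, a_{14} = 9, a_{15} = 4, a_{16} = 3, a_{17} = 18, a_{18} = 21, a_{19} = 14.
Since a_{19} = a_1 = 14, the sequence is periodic with period 18.
(5212 - 1) mod 18 = 9, so a_{5212} = a_{10} = 33.

33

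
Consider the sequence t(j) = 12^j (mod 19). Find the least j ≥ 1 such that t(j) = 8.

Listing terms: t(0) = 1, t(1) = 12, t(2) = 11, t(3) = 18, t(4) = 7, t(5) = 8, t(6) = 1.
Since t(6) = t(0) = 1, the sequence is periodic with period 6.
The value 8 first appears (with j ≥ 1) at t(5).

5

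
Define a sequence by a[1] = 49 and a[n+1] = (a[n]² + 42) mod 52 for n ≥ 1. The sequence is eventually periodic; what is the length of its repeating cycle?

5

We have a[1] = 49; a[2] = 51; a[3] = 43; a[4] = 19; a[5] = 39; a[6] = 3; a[7] = 51.
Since a[7] = a[2] = 51, the sequence is eventually periodic: after a pre-period of length 1 it cycles with period 5.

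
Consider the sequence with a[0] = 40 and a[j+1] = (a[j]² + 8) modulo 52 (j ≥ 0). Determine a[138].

12

Computing terms: a[0] = 40,  a[1] = 48,  a[2] = 24,  a[3] = 12,  a[4] = 48.
Since a[4] = a[1] = 48, the sequence is eventually periodic: after a pre-period of length 1 it cycles with period 3.
For j ≥ 1, a[j] depends only on (j - 1) mod 3. (138 - 1) mod 3 = 2, so a[138] = a[3] = 12.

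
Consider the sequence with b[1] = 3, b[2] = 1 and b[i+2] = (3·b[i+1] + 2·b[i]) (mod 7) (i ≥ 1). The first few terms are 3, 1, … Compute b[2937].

1

We have b[1] = 3,  b[2] = 1,  b[3] = 2,  b[4] = 1,  b[5] = 0,  b[6] = 2,  b[7] = 6,  b[8] = 1,  b[9] = 1,  b[10] = 5,  b[11] = 3,  b[12] = 5,  b[13] = 0,  b[14] = 3,  b[15] = 2,  b[16] = 5,  b[17] = 5,  b[18] = 4,  b[19] = 1,  b[20] = 4,  b[21] = 0,  b[22] = 1,  b[23] = 3,  b[24] = 4,  b[25] = 4,  b[26] = 6,  b[27] = 5,  b[28] = 6,  b[29] = 0,  b[30] = 5,  b[31] = 1,  b[32] = 6,  b[33] = 6,  b[34] = 2,  b[35] = 4,  b[36] = 2,  b[37] = 0,  b[38] = 4,  b[39] = 5,  b[40] = 2,  b[41] = 2,  b[42] = 3,  b[43] = 6,  b[44] = 3,  b[45] = 0,  b[46] = 6,  b[47] = 4,  b[48] = 3,  b[49] = 3,  b[50] = 1.
Since (b[49], b[50]) = (b[1], b[2]) = (3, 1) (two consecutive terms determine the rest), the sequence is periodic with period 48.
So b[2937] = b[1 + ((2937-1) mod 48)] = b[9] = 1.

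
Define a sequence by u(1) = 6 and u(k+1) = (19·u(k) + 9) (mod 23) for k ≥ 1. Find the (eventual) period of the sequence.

u(1) = 6; u(2) = 8; u(3) = 0; u(4) = 9; u(5) = 19; u(6) = 2; u(7) = 1; u(8) = 5; u(9) = 12; u(10) = 7; u(11) = 4; u(12) = 16; u(13) = 14; u(14) = 22; u(15) = 13; u(16) = 3; u(17) = 20; u(18) = 21; u(19) = 17; u(20) = 10; u(21) = 15; u(22) = 18; u(23) = 6.
The sequence repeats with period 22.

22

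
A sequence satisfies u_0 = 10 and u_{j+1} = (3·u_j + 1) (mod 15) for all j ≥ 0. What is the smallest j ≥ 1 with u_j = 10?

4

Computing terms: u_0 = 10, u_1 = 1, u_2 = 4, u_3 = 13, u_4 = 10.
Since u_4 = u_0 = 10, the sequence is periodic with period 4.
The value 10 next appears (with j ≥ 1) at u_4.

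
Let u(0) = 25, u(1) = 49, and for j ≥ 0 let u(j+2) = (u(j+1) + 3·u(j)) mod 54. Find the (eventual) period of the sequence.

9

We have u(0) = 25, u(1) = 49, u(2) = 16, u(3) = 1, u(4) = 49, u(5) = 52, u(6) = 37, u(7) = 31, u(8) = 34, u(9) = 19, u(10) = 13, u(11) = 16, u(12) = 1.
Since (u(11), u(12)) = (u(2), u(3)) = (16, 1) (two consecutive terms determine the rest), the sequence is eventually periodic: after a pre-period of length 2 it cycles with period 9.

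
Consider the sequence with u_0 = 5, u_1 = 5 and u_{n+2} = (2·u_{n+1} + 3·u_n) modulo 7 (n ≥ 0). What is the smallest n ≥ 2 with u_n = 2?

3

Listing terms: u_0 = 5,  u_1 = 5,  u_2 = 4,  u_3 = 2,  u_4 = 2,  u_5 = 3,  u_6 = 5,  u_7 = 5.
Since (u_6, u_7) = (u_0, u_1) = (5, 5) (two consecutive terms determine the rest), the sequence is periodic with period 6.
The value 2 first appears (with n ≥ 2) at u_3.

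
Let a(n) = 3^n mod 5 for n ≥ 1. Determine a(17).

3

Listing terms: a(1) = 3; a(2) = 4; a(3) = 2; a(4) = 1; a(5) = 3.
Since a(5) = a(1) = 3, the sequence is periodic with period 4.
(17 - 1) mod 4 = 0, so a(17) = a(1) = 3.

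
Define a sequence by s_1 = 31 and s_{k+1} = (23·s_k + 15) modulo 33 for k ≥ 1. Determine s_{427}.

Listing terms: s_1 = 31; s_2 = 2; s_3 = 28; s_4 = 32; s_5 = 25; s_6 = 29; s_7 = 22; s_8 = 26; s_9 = 19; s_{10} = 23; s_{11} = 16; s_{12} = 20; s_{13} = 13; s_{14} = 17; s_{15} = 10; s_{16} = 14; s_{17} = 7; s_{18} = 11; s_{19} = 4; s_{20} = 8; s_{21} = 1; s_{22} = 5; s_{23} = 31.
The sequence repeats with period 22.
So s_{427} = s_{1 + ((427-1) mod 22)} = s_9 = 19.

19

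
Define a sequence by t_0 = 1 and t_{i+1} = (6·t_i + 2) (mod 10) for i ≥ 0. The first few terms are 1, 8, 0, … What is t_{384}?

4

We have t_0 = 1,  t_1 = 8,  t_2 = 0,  t_3 = 2,  t_4 = 4,  t_5 = 6,  t_6 = 8.
Since t_6 = t_1 = 8, the sequence is eventually periodic: after a pre-period of length 1 it cycles with period 5.
For i ≥ 1, t_i depends only on (i - 1) mod 5. (384 - 1) mod 5 = 3, so t_{384} = t_4 = 4.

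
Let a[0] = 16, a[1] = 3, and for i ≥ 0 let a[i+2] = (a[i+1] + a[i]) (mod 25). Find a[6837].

Listing terms: a[0] = 16; a[1] = 3; a[2] = 19; a[3] = 22; a[4] = 16; a[5] = 13; a[6] = 4; a[7] = 17; a[8] = 21; a[9] = 13; a[10] = 9; a[11] = 22; a[12] = 6; a[13] = 3; a[14] = 9; a[15] = 12; a[16] = 21; a[17] = 8; a[18] = 4; a[19] = 12; a[20] = 16; a[21] = 3.
Since (a[20], a[21]) = (a[0], a[1]) = (16, 3) (two consecutive terms determine the rest), the sequence is periodic with period 20.
(6837 - 0) mod 20 = 17, so a[6837] = a[17] = 8.

8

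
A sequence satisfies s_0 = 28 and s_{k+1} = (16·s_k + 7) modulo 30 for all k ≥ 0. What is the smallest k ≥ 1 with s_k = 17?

7

Listing terms: s_0 = 28; s_1 = 5; s_2 = 27; s_3 = 19; s_4 = 11; s_5 = 3; s_6 = 25; s_7 = 17; s_8 = 9; s_9 = 1; s_{10} = 23; s_{11} = 15; s_{12} = 7; s_{13} = 29; s_{14} = 21; s_{15} = 13; s_{16} = 5.
Since s_{16} = s_1 = 5, the sequence is eventually periodic: after a pre-period of length 1 it cycles with period 15.
The value 17 first appears (with k ≥ 1) at s_7.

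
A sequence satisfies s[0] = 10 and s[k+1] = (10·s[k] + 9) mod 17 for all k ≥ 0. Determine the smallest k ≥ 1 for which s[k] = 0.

3

We have s[0] = 10,  s[1] = 7,  s[2] = 11,  s[3] = 0,  s[4] = 9,  s[5] = 14,  s[6] = 13,  s[7] = 3,  s[8] = 5,  s[9] = 8,  s[10] = 4,  s[11] = 15,  s[12] = 6,  s[13] = 1,  s[14] = 2,  s[15] = 12,  s[16] = 10.
Since s[16] = s[0] = 10, the sequence is periodic with period 16.
The value 0 first appears (with k ≥ 1) at s[3].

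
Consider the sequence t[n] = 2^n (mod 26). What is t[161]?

6

Listing terms: t[0] = 1; t[1] = 2; t[2] = 4; t[3] = 8; t[4] = 16; t[5] = 6; t[6] = 12; t[7] = 24; t[8] = 22; t[9] = 18; t[10] = 10; t[11] = 20; t[12] = 14; t[13] = 2.
Since t[13] = t[1] = 2, the sequence is eventually periodic: after a pre-period of length 1 it cycles with period 12.
For n ≥ 1, t[n] depends only on (n - 1) mod 12. (161 - 1) mod 12 = 4, so t[161] = t[5] = 6.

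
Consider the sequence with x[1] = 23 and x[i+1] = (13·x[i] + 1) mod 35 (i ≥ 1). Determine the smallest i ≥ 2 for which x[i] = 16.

3

x[1] = 23, x[2] = 20, x[3] = 16, x[4] = 34, x[5] = 23.
The sequence repeats with period 4.
The value 16 first appears (with i ≥ 2) at x[3].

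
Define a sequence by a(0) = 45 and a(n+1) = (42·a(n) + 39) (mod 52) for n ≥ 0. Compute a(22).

5

Computing terms: a(0) = 45, a(1) = 5, a(2) = 41, a(3) = 45.
The sequence repeats with period 3.
(22 - 0) mod 3 = 1, so a(22) = a(1) = 5.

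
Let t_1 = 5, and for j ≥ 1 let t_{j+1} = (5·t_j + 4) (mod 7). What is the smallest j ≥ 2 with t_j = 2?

We have t_1 = 5,  t_2 = 1,  t_3 = 2,  t_4 = 0,  t_5 = 4,  t_6 = 3,  t_7 = 5.
The sequence repeats with period 6.
The value 2 first appears (with j ≥ 2) at t_3.

3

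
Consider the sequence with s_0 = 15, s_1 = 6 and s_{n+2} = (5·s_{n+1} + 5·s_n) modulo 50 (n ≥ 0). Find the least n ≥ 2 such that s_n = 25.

5

We have s_0 = 15,  s_1 = 6,  s_2 = 5,  s_3 = 5,  s_4 = 0,  s_5 = 25,  s_6 = 25,  s_7 = 0,  s_8 = 25.
Since (s_7, s_8) = (s_4, s_5) = (0, 25) (two consecutive terms determine the rest), the sequence is eventually periodic: after a pre-period of length 4 it cycles with period 3.
The value 25 first appears (with n ≥ 2) at s_5.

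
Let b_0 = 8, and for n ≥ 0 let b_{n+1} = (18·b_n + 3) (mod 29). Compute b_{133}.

We have b_0 = 8,  b_1 = 2,  b_2 = 10,  b_3 = 9,  b_4 = 20,  b_5 = 15,  b_6 = 12,  b_7 = 16,  b_8 = 1,  b_9 = 21,  b_{10} = 4,  b_{11} = 17,  b_{12} = 19,  b_{13} = 26,  b_{14} = 7,  b_{15} = 13,  b_{16} = 5,  b_{17} = 6,  b_{18} = 24,  b_{19} = 0,  b_{20} = 3,  b_{21} = 28,  b_{22} = 14,  b_{23} = 23,  b_{24} = 11,  b_{25} = 27,  b_{26} = 25,  b_{27} = 18,  b_{28} = 8.
The sequence repeats with period 28.
So b_{133} = b_{0 + ((133-0) mod 28)} = b_{21} = 28.

28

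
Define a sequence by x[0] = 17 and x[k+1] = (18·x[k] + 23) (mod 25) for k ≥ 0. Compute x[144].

x[0] = 17, x[1] = 4, x[2] = 20, x[3] = 8, x[4] = 17.
The sequence repeats with period 4.
(144 - 0) mod 4 = 0, so x[144] = x[0] = 17.

17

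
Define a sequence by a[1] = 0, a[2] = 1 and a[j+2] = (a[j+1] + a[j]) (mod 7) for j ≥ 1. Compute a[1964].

5

We have a[1] = 0, a[2] = 1, a[3] = 1, a[4] = 2, a[5] = 3, a[6] = 5, a[7] = 1, a[8] = 6, a[9] = 0, a[10] = 6, a[11] = 6, a[12] = 5, a[13] = 4, a[14] = 2, a[15] = 6, a[16] = 1, a[17] = 0, a[18] = 1.
Since (a[17], a[18]) = (a[1], a[2]) = (0, 1) (two consecutive terms determine the rest), the sequence is periodic with period 16.
(1964 - 1) mod 16 = 11, so a[1964] = a[12] = 5.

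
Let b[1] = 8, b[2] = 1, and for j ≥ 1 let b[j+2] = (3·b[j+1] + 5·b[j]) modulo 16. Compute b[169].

8

Computing terms: b[1] = 8, b[2] = 1, b[3] = 11, b[4] = 6, b[5] = 9, b[6] = 9, b[7] = 8, b[8] = 5, b[9] = 7, b[10] = 14, b[11] = 13, b[12] = 13, b[13] = 8, b[14] = 9, b[15] = 3, b[16] = 6, b[17] = 1, b[18] = 1, b[19] = 8, b[20] = 13, b[21] = 15, b[22] = 14, b[23] = 5, b[24] = 5, b[25] = 8, b[26] = 1.
The sequence repeats with period 24.
So b[169] = b[1 + ((169-1) mod 24)] = b[1] = 8.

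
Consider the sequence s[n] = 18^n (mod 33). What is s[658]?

Listing terms: s[1] = 18, s[2] = 27, s[3] = 24, s[4] = 3, s[5] = 21, s[6] = 15, s[7] = 6, s[8] = 9, s[9] = 30, s[10] = 12, s[11] = 18.
The sequence repeats with period 10.
So s[658] = s[1 + ((658-1) mod 10)] = s[8] = 9.

9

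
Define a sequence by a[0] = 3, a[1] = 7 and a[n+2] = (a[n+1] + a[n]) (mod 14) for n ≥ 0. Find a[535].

Listing terms: a[0] = 3; a[1] = 7; a[2] = 10; a[3] = 3; a[4] = 13; a[5] = 2; a[6] = 1; a[7] = 3; a[8] = 4; a[9] = 7; a[10] = 11; a[11] = 4; a[12] = 1; a[13] = 5; a[14] = 6; a[15] = 11; a[16] = 3; a[17] = 0; a[18] = 3; a[19] = 3; a[20] = 6; a[21] = 9; a[22] = 1; a[23] = 10; a[24] = 11; a[25] = 7; a[26] = 4; a[27] = 11; a[28] = 1; a[29] = 12; a[30] = 13; a[31] = 11; a[32] = 10; a[33] = 7; a[34] = 3; a[35] = 10; a[36] = 13; a[37] = 9; a[38] = 8; a[39] = 3; a[40] = 11; a[41] = 0; a[42] = 11; a[43] = 11; a[44] = 8; a[45] = 5; a[46] = 13; a[47] = 4; a[48] = 3; a[49] = 7.
Since (a[48], a[49]) = (a[0], a[1]) = (3, 7) (two consecutive terms determine the rest), the sequence is periodic with period 48.
(535 - 0) mod 48 = 7, so a[535] = a[7] = 3.

3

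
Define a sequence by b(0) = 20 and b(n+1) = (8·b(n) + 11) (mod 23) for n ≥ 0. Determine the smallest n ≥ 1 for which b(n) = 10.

b(0) = 20,  b(1) = 10,  b(2) = 22,  b(3) = 3,  b(4) = 12,  b(5) = 15,  b(6) = 16,  b(7) = 1,  b(8) = 19,  b(9) = 2,  b(10) = 4,  b(11) = 20.
Since b(11) = b(0) = 20, the sequence is periodic with period 11.
The value 10 first appears (with n ≥ 1) at b(1).

1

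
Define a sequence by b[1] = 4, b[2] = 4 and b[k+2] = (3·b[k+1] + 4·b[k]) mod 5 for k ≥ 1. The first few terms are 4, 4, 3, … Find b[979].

0

b[1] = 4, b[2] = 4, b[3] = 3, b[4] = 0, b[5] = 2, b[6] = 1, b[7] = 1, b[8] = 2, b[9] = 0, b[10] = 3, b[11] = 4, b[12] = 4.
Since (b[11], b[12]) = (b[1], b[2]) = (4, 4) (two consecutive terms determine the rest), the sequence is periodic with period 10.
(979 - 1) mod 10 = 8, so b[979] = b[9] = 0.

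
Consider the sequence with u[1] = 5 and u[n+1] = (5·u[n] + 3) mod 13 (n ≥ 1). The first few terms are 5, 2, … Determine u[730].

We have u[1] = 5; u[2] = 2; u[3] = 0; u[4] = 3; u[5] = 5.
Since u[5] = u[1] = 5, the sequence is periodic with period 4.
So u[730] = u[1 + ((730-1) mod 4)] = u[2] = 2.

2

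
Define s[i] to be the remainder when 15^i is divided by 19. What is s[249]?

Listing terms: s[1] = 15,  s[2] = 16,  s[3] = 12,  s[4] = 9,  s[5] = 2,  s[6] = 11,  s[7] = 13,  s[8] = 5,  s[9] = 18,  s[10] = 4,  s[11] = 3,  s[12] = 7,  s[13] = 10,  s[14] = 17,  s[15] = 8,  s[16] = 6,  s[17] = 14,  s[18] = 1,  s[19] = 15.
Since s[19] = s[1] = 15, the sequence is periodic with period 18.
So s[249] = s[1 + ((249-1) mod 18)] = s[15] = 8.

8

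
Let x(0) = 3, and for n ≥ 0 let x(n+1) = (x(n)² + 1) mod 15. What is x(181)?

Computing terms: x(0) = 3,  x(1) = 10,  x(2) = 11,  x(3) = 2,  x(4) = 5,  x(5) = 11.
Since x(5) = x(2) = 11, the sequence is eventually periodic: after a pre-period of length 2 it cycles with period 3.
For n ≥ 2, x(n) depends only on (n - 2) mod 3. (181 - 2) mod 3 = 2, so x(181) = x(4) = 5.

5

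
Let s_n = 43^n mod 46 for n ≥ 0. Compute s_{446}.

s_0 = 1; s_1 = 43; s_2 = 9; s_3 = 19; s_4 = 35; s_5 = 33; s_6 = 39; s_7 = 21; s_8 = 29; s_9 = 5; s_{10} = 31; s_{11} = 45; s_{12} = 3; s_{13} = 37; s_{14} = 27; s_{15} = 11; s_{16} = 13; s_{17} = 7; s_{18} = 25; s_{19} = 17; s_{20} = 41; s_{21} = 15; s_{22} = 1.
Since s_{22} = s_0 = 1, the sequence is periodic with period 22.
So s_{446} = s_{0 + ((446-0) mod 22)} = s_6 = 39.

39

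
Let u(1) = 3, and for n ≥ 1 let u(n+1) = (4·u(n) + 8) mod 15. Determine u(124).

Listing terms: u(1) = 3,  u(2) = 5,  u(3) = 13,  u(4) = 0,  u(5) = 8,  u(6) = 10,  u(7) = 3.
Since u(7) = u(1) = 3, the sequence is periodic with period 6.
(124 - 1) mod 6 = 3, so u(124) = u(4) = 0.

0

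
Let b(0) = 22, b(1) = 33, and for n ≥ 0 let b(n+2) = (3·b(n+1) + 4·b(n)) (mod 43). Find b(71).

33

Listing terms: b(0) = 22, b(1) = 33, b(2) = 15, b(3) = 5, b(4) = 32, b(5) = 30, b(6) = 3, b(7) = 0, b(8) = 12, b(9) = 36, b(10) = 27, b(11) = 10, b(12) = 9, b(13) = 24, b(14) = 22, b(15) = 33.
Since (b(14), b(15)) = (b(0), b(1)) = (22, 33) (two consecutive terms determine the rest), the sequence is periodic with period 14.
So b(71) = b(0 + ((71-0) mod 14)) = b(1) = 33.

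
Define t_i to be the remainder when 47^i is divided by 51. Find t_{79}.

Computing terms: t_0 = 1,  t_1 = 47,  t_2 = 16,  t_3 = 38,  t_4 = 1.
The sequence repeats with period 4.
(79 - 0) mod 4 = 3, so t_{79} = t_3 = 38.

38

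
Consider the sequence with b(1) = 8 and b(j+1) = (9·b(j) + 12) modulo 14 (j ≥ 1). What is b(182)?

0

Listing terms: b(1) = 8; b(2) = 0; b(3) = 12; b(4) = 8.
Since b(4) = b(1) = 8, the sequence is periodic with period 3.
So b(182) = b(1 + ((182-1) mod 3)) = b(2) = 0.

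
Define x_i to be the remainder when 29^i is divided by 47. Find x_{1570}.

16

x_1 = 29, x_2 = 42, x_3 = 43, x_4 = 25, x_5 = 20, x_6 = 16, x_7 = 41, x_8 = 14, x_9 = 30, x_{10} = 24, x_{11} = 38, x_{12} = 21, x_{13} = 45, x_{14} = 36, x_{15} = 10, x_{16} = 8, x_{17} = 44, x_{18} = 7, x_{19} = 15, x_{20} = 12, x_{21} = 19, x_{22} = 34, x_{23} = 46, x_{24} = 18, x_{25} = 5, x_{26} = 4, x_{27} = 22, x_{28} = 27, x_{29} = 31, x_{30} = 6, x_{31} = 33, x_{32} = 17, x_{33} = 23, x_{34} = 9, x_{35} = 26, x_{36} = 2, x_{37} = 11, x_{38} = 37, x_{39} = 39, x_{40} = 3, x_{41} = 40, x_{42} = 32, x_{43} = 35, x_{44} = 28, x_{45} = 13, x_{46} = 1, x_{47} = 29.
Since x_{47} = x_1 = 29, the sequence is periodic with period 46.
So x_{1570} = x_{1 + ((1570-1) mod 46)} = x_6 = 16.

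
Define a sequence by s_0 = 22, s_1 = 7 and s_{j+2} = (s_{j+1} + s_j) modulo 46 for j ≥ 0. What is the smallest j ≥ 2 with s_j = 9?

5

We have s_0 = 22; s_1 = 7; s_2 = 29; s_3 = 36; s_4 = 19; s_5 = 9; s_6 = 28; s_7 = 37; s_8 = 19; s_9 = 10; s_{10} = 29; s_{11} = 39; s_{12} = 22; s_{13} = 15; s_{14} = 37; s_{15} = 6; s_{16} = 43; s_{17} = 3; s_{18} = 0; s_{19} = 3; s_{20} = 3; s_{21} = 6; s_{22} = 9; s_{23} = 15; s_{24} = 24; s_{25} = 39; s_{26} = 17; s_{27} = 10; s_{28} = 27; s_{29} = 37; s_{30} = 18; s_{31} = 9; s_{32} = 27; s_{33} = 36; s_{34} = 17; s_{35} = 7; s_{36} = 24; s_{37} = 31; s_{38} = 9; s_{39} = 40; s_{40} = 3; s_{41} = 43; s_{42} = 0; s_{43} = 43; s_{44} = 43; s_{45} = 40; s_{46} = 37; s_{47} = 31; s_{48} = 22; s_{49} = 7.
The sequence repeats with period 48.
The value 9 first appears (with j ≥ 2) at s_5.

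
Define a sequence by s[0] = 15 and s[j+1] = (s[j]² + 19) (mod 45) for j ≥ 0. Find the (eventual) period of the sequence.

6

We have s[0] = 15; s[1] = 19; s[2] = 20; s[3] = 14; s[4] = 35; s[5] = 29; s[6] = 5; s[7] = 44; s[8] = 20.
Since s[8] = s[2] = 20, the sequence is eventually periodic: after a pre-period of length 2 it cycles with period 6.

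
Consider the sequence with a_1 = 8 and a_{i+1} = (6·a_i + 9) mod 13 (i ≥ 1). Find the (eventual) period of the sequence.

12

Listing terms: a_1 = 8, a_2 = 5, a_3 = 0, a_4 = 9, a_5 = 11, a_6 = 10, a_7 = 4, a_8 = 7, a_9 = 12, a_{10} = 3, a_{11} = 1, a_{12} = 2, a_{13} = 8.
Since a_{13} = a_1 = 8, the sequence is periodic with period 12.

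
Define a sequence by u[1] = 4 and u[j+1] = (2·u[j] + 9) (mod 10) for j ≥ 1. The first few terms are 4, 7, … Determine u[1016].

5

Listing terms: u[1] = 4,  u[2] = 7,  u[3] = 3,  u[4] = 5,  u[5] = 9,  u[6] = 7.
Since u[6] = u[2] = 7, the sequence is eventually periodic: after a pre-period of length 1 it cycles with period 4.
For j ≥ 2, u[j] depends only on (j - 2) mod 4. (1016 - 2) mod 4 = 2, so u[1016] = u[4] = 5.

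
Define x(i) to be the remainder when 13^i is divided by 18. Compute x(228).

1

Computing terms: x(0) = 1,  x(1) = 13,  x(2) = 7,  x(3) = 1.
The sequence repeats with period 3.
(228 - 0) mod 3 = 0, so x(228) = x(0) = 1.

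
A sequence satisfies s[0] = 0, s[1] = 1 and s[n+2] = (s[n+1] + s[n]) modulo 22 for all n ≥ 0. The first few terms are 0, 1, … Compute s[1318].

21

Listing terms: s[0] = 0, s[1] = 1, s[2] = 1, s[3] = 2, s[4] = 3, s[5] = 5, s[6] = 8, s[7] = 13, s[8] = 21, s[9] = 12, s[10] = 11, s[11] = 1, s[12] = 12, s[13] = 13, s[14] = 3, s[15] = 16, s[16] = 19, s[17] = 13, s[18] = 10, s[19] = 1, s[20] = 11, s[21] = 12, s[22] = 1, s[23] = 13, s[24] = 14, s[25] = 5, s[26] = 19, s[27] = 2, s[28] = 21, s[29] = 1, s[30] = 0, s[31] = 1.
Since (s[30], s[31]) = (s[0], s[1]) = (0, 1) (two consecutive terms determine the rest), the sequence is periodic with period 30.
(1318 - 0) mod 30 = 28, so s[1318] = s[28] = 21.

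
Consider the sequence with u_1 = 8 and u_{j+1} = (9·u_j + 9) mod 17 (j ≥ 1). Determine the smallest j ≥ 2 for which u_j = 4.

Computing terms: u_1 = 8, u_2 = 13, u_3 = 7, u_4 = 4, u_5 = 11, u_6 = 6, u_7 = 12, u_8 = 15, u_9 = 8.
The sequence repeats with period 8.
The value 4 first appears (with j ≥ 2) at u_4.

4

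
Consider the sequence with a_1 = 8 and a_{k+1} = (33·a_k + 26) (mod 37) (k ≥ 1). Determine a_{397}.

8

Computing terms: a_1 = 8,  a_2 = 31,  a_3 = 13,  a_4 = 11,  a_5 = 19,  a_6 = 24,  a_7 = 4,  a_8 = 10,  a_9 = 23,  a_{10} = 8.
The sequence repeats with period 9.
(397 - 1) mod 9 = 0, so a_{397} = a_1 = 8.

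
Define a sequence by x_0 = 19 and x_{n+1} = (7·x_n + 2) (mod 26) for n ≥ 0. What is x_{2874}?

We have x_0 = 19,  x_1 = 5,  x_2 = 11,  x_3 = 1,  x_4 = 9,  x_5 = 13,  x_6 = 15,  x_7 = 3,  x_8 = 23,  x_9 = 7,  x_{10} = 25,  x_{11} = 21,  x_{12} = 19.
The sequence repeats with period 12.
So x_{2874} = x_{0 + ((2874-0) mod 12)} = x_6 = 15.

15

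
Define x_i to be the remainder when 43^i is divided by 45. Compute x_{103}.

We have x_1 = 43,  x_2 = 4,  x_3 = 37,  x_4 = 16,  x_5 = 13,  x_6 = 19,  x_7 = 7,  x_8 = 31,  x_9 = 28,  x_{10} = 34,  x_{11} = 22,  x_{12} = 1,  x_{13} = 43.
The sequence repeats with period 12.
(103 - 1) mod 12 = 6, so x_{103} = x_7 = 7.

7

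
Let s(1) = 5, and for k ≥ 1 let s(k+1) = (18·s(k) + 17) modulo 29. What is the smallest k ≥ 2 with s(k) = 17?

4

s(1) = 5, s(2) = 20, s(3) = 0, s(4) = 17, s(5) = 4, s(6) = 2, s(7) = 24, s(8) = 14, s(9) = 8, s(10) = 16, s(11) = 15, s(12) = 26, s(13) = 21, s(14) = 18, s(15) = 22, s(16) = 7, s(17) = 27, s(18) = 10, s(19) = 23, s(20) = 25, s(21) = 3, s(22) = 13, s(23) = 19, s(24) = 11, s(25) = 12, s(26) = 1, s(27) = 6, s(28) = 9, s(29) = 5.
Since s(29) = s(1) = 5, the sequence is periodic with period 28.
The value 17 first appears (with k ≥ 2) at s(4).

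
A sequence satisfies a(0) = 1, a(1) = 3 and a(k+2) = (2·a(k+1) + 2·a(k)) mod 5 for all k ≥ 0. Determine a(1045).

2

a(0) = 1, a(1) = 3, a(2) = 3, a(3) = 2, a(4) = 0, a(5) = 4, a(6) = 3, a(7) = 4, a(8) = 4, a(9) = 1, a(10) = 0, a(11) = 2, a(12) = 4, a(13) = 2, a(14) = 2, a(15) = 3, a(16) = 0, a(17) = 1, a(18) = 2, a(19) = 1, a(20) = 1, a(21) = 4, a(22) = 0, a(23) = 3, a(24) = 1, a(25) = 3.
Since (a(24), a(25)) = (a(0), a(1)) = (1, 3) (two consecutive terms determine the rest), the sequence is periodic with period 24.
So a(1045) = a(0 + ((1045-0) mod 24)) = a(13) = 2.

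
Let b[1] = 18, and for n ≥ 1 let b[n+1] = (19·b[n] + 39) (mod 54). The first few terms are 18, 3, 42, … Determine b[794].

We have b[1] = 18,  b[2] = 3,  b[3] = 42,  b[4] = 27,  b[5] = 12,  b[6] = 51,  b[7] = 36,  b[8] = 21,  b[9] = 6,  b[10] = 45,  b[11] = 30,  b[12] = 15,  b[13] = 0,  b[14] = 39,  b[15] = 24,  b[16] = 9,  b[17] = 48,  b[18] = 33,  b[19] = 18.
Since b[19] = b[1] = 18, the sequence is periodic with period 18.
(794 - 1) mod 18 = 1, so b[794] = b[2] = 3.

3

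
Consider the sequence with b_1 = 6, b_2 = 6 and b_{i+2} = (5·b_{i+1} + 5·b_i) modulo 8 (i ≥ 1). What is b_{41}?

6

We have b_1 = 6; b_2 = 6; b_3 = 4; b_4 = 2; b_5 = 6; b_6 = 0; b_7 = 6; b_8 = 6.
The sequence repeats with period 6.
(41 - 1) mod 6 = 4, so b_{41} = b_5 = 6.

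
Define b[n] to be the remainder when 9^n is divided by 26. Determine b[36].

1

Computing terms: b[1] = 9, b[2] = 3, b[3] = 1, b[4] = 9.
Since b[4] = b[1] = 9, the sequence is periodic with period 3.
(36 - 1) mod 3 = 2, so b[36] = b[3] = 1.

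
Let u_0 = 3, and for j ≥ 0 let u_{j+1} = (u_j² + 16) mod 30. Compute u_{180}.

17

We have u_0 = 3,  u_1 = 25,  u_2 = 11,  u_3 = 17,  u_4 = 5,  u_5 = 11.
Since u_5 = u_2 = 11, the sequence is eventually periodic: after a pre-period of length 2 it cycles with period 3.
For j ≥ 2, u_j depends only on (j - 2) mod 3. (180 - 2) mod 3 = 1, so u_{180} = u_3 = 17.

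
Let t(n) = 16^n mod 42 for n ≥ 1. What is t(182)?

We have t(1) = 16,  t(2) = 4,  t(3) = 22,  t(4) = 16.
The sequence repeats with period 3.
So t(182) = t(1 + ((182-1) mod 3)) = t(2) = 4.

4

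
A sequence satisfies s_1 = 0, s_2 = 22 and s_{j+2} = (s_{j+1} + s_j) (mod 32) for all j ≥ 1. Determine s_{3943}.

16

Computing terms: s_1 = 0,  s_2 = 22,  s_3 = 22,  s_4 = 12,  s_5 = 2,  s_6 = 14,  s_7 = 16,  s_8 = 30,  s_9 = 14,  s_{10} = 12,  s_{11} = 26,  s_{12} = 6,  s_{13} = 0,  s_{14} = 6,  s_{15} = 6,  s_{16} = 12,  s_{17} = 18,  s_{18} = 30,  s_{19} = 16,  s_{20} = 14,  s_{21} = 30,  s_{22} = 12,  s_{23} = 10,  s_{24} = 22,  s_{25} = 0,  s_{26} = 22.
Since (s_{25}, s_{26}) = (s_1, s_2) = (0, 22) (two consecutive terms determine the rest), the sequence is periodic with period 24.
So s_{3943} = s_{1 + ((3943-1) mod 24)} = s_7 = 16.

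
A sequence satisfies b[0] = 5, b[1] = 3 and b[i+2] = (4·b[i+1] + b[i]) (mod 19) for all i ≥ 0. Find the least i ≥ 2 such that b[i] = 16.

4

Listing terms: b[0] = 5, b[1] = 3, b[2] = 17, b[3] = 14, b[4] = 16, b[5] = 2, b[6] = 5, b[7] = 3.
Since (b[6], b[7]) = (b[0], b[1]) = (5, 3) (two consecutive terms determine the rest), the sequence is periodic with period 6.
The value 16 first appears (with i ≥ 2) at b[4].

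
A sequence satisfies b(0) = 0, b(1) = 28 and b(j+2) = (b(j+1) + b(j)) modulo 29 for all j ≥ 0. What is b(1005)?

27

We have b(0) = 0; b(1) = 28; b(2) = 28; b(3) = 27; b(4) = 26; b(5) = 24; b(6) = 21; b(7) = 16; b(8) = 8; b(9) = 24; b(10) = 3; b(11) = 27; b(12) = 1; b(13) = 28; b(14) = 0; b(15) = 28.
Since (b(14), b(15)) = (b(0), b(1)) = (0, 28) (two consecutive terms determine the rest), the sequence is periodic with period 14.
So b(1005) = b(0 + ((1005-0) mod 14)) = b(11) = 27.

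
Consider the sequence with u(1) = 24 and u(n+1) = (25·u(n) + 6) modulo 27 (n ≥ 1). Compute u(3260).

We have u(1) = 24,  u(2) = 12,  u(3) = 9,  u(4) = 15,  u(5) = 3,  u(6) = 0,  u(7) = 6,  u(8) = 21,  u(9) = 18,  u(10) = 24.
Since u(10) = u(1) = 24, the sequence is periodic with period 9.
So u(3260) = u(1 + ((3260-1) mod 9)) = u(2) = 12.

12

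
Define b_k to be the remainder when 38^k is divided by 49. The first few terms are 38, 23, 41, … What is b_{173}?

12

Listing terms: b_1 = 38,  b_2 = 23,  b_3 = 41,  b_4 = 39,  b_5 = 12,  b_6 = 15,  b_7 = 31,  b_8 = 2,  b_9 = 27,  b_{10} = 46,  b_{11} = 33,  b_{12} = 29,  b_{13} = 24,  b_{14} = 30,  b_{15} = 13,  b_{16} = 4,  b_{17} = 5,  b_{18} = 43,  b_{19} = 17,  b_{20} = 9,  b_{21} = 48,  b_{22} = 11,  b_{23} = 26,  b_{24} = 8,  b_{25} = 10,  b_{26} = 37,  b_{27} = 34,  b_{28} = 18,  b_{29} = 47,  b_{30} = 22,  b_{31} = 3,  b_{32} = 16,  b_{33} = 20,  b_{34} = 25,  b_{35} = 19,  b_{36} = 36,  b_{37} = 45,  b_{38} = 44,  b_{39} = 6,  b_{40} = 32,  b_{41} = 40,  b_{42} = 1,  b_{43} = 38.
Since b_{43} = b_1 = 38, the sequence is periodic with period 42.
So b_{173} = b_{1 + ((173-1) mod 42)} = b_5 = 12.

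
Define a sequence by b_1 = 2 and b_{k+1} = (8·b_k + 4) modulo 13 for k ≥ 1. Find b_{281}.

b_1 = 2; b_2 = 7; b_3 = 8; b_4 = 3; b_5 = 2.
Since b_5 = b_1 = 2, the sequence is periodic with period 4.
So b_{281} = b_{1 + ((281-1) mod 4)} = b_1 = 2.

2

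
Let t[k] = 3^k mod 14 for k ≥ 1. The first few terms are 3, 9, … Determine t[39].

We have t[1] = 3, t[2] = 9, t[3] = 13, t[4] = 11, t[5] = 5, t[6] = 1, t[7] = 3.
Since t[7] = t[1] = 3, the sequence is periodic with period 6.
So t[39] = t[1 + ((39-1) mod 6)] = t[3] = 13.

13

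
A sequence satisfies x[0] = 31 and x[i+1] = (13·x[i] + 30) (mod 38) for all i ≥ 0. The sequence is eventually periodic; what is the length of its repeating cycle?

Listing terms: x[0] = 31,  x[1] = 15,  x[2] = 35,  x[3] = 29,  x[4] = 27,  x[5] = 1,  x[6] = 5,  x[7] = 19,  x[8] = 11,  x[9] = 21,  x[10] = 37,  x[11] = 17,  x[12] = 23,  x[13] = 25,  x[14] = 13,  x[15] = 9,  x[16] = 33,  x[17] = 3,  x[18] = 31.
Since x[18] = x[0] = 31, the sequence is periodic with period 18.

18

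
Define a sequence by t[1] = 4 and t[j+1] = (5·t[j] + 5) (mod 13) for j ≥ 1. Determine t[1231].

Computing terms: t[1] = 4; t[2] = 12; t[3] = 0; t[4] = 5; t[5] = 4.
Since t[5] = t[1] = 4, the sequence is periodic with period 4.
(1231 - 1) mod 4 = 2, so t[1231] = t[3] = 0.

0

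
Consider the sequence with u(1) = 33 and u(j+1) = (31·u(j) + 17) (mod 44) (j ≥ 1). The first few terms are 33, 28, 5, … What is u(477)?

Computing terms: u(1) = 33; u(2) = 28; u(3) = 5; u(4) = 40; u(5) = 25; u(6) = 0; u(7) = 17; u(8) = 16; u(9) = 29; u(10) = 36; u(11) = 33.
The sequence repeats with period 10.
So u(477) = u(1 + ((477-1) mod 10)) = u(7) = 17.

17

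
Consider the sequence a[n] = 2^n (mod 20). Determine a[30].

4

We have a[1] = 2, a[2] = 4, a[3] = 8, a[4] = 16, a[5] = 12, a[6] = 4.
Since a[6] = a[2] = 4, the sequence is eventually periodic: after a pre-period of length 1 it cycles with period 4.
For n ≥ 2, a[n] depends only on (n - 2) mod 4. (30 - 2) mod 4 = 0, so a[30] = a[2] = 4.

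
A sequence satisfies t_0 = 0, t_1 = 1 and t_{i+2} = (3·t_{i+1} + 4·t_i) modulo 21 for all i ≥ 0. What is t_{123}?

13

Computing terms: t_0 = 0; t_1 = 1; t_2 = 3; t_3 = 13; t_4 = 9; t_5 = 16; t_6 = 0; t_7 = 1.
The sequence repeats with period 6.
So t_{123} = t_{0 + ((123-0) mod 6)} = t_3 = 13.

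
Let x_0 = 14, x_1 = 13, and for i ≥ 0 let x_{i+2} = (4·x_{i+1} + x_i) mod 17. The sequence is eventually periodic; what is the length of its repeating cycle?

x_0 = 14,  x_1 = 13,  x_2 = 15,  x_3 = 5,  x_4 = 1,  x_5 = 9,  x_6 = 3,  x_7 = 4,  x_8 = 2,  x_9 = 12,  x_{10} = 16,  x_{11} = 8,  x_{12} = 14,  x_{13} = 13.
Since (x_{12}, x_{13}) = (x_0, x_1) = (14, 13) (two consecutive terms determine the rest), the sequence is periodic with period 12.

12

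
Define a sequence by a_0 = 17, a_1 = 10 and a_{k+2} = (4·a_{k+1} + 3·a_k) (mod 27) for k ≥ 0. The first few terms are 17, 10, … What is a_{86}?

We have a_0 = 17, a_1 = 10, a_2 = 10, a_3 = 16, a_4 = 13, a_5 = 19, a_6 = 7, a_7 = 4, a_8 = 10, a_9 = 25, a_{10} = 22, a_{11} = 1, a_{12} = 16, a_{13} = 13.
Since (a_{12}, a_{13}) = (a_3, a_4) = (16, 13) (two consecutive terms determine the rest), the sequence is eventually periodic: after a pre-period of length 3 it cycles with period 9.
For k ≥ 3, a_k depends only on (k - 3) mod 9. (86 - 3) mod 9 = 2, so a_{86} = a_5 = 19.

19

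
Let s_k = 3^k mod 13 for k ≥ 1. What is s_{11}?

Computing terms: s_1 = 3,  s_2 = 9,  s_3 = 1,  s_4 = 3.
Since s_4 = s_1 = 3, the sequence is periodic with period 3.
(11 - 1) mod 3 = 1, so s_{11} = s_2 = 9.

9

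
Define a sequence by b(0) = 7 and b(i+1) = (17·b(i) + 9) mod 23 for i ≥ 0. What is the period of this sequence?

22

We have b(0) = 7; b(1) = 13; b(2) = 0; b(3) = 9; b(4) = 1; b(5) = 3; b(6) = 14; b(7) = 17; b(8) = 22; b(9) = 15; b(10) = 11; b(11) = 12; b(12) = 6; b(13) = 19; b(14) = 10; b(15) = 18; b(16) = 16; b(17) = 5; b(18) = 2; b(19) = 20; b(20) = 4; b(21) = 8; b(22) = 7.
The sequence repeats with period 22.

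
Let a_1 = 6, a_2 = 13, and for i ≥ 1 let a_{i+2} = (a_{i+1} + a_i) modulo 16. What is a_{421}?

6

Computing terms: a_1 = 6,  a_2 = 13,  a_3 = 3,  a_4 = 0,  a_5 = 3,  a_6 = 3,  a_7 = 6,  a_8 = 9,  a_9 = 15,  a_{10} = 8,  a_{11} = 7,  a_{12} = 15,  a_{13} = 6,  a_{14} = 5,  a_{15} = 11,  a_{16} = 0,  a_{17} = 11,  a_{18} = 11,  a_{19} = 6,  a_{20} = 1,  a_{21} = 7,  a_{22} = 8,  a_{23} = 15,  a_{24} = 7,  a_{25} = 6,  a_{26} = 13.
Since (a_{25}, a_{26}) = (a_1, a_2) = (6, 13) (two consecutive terms determine the rest), the sequence is periodic with period 24.
(421 - 1) mod 24 = 12, so a_{421} = a_{13} = 6.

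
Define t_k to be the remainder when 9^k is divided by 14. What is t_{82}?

Computing terms: t_0 = 1,  t_1 = 9,  t_2 = 11,  t_3 = 1.
The sequence repeats with period 3.
So t_{82} = t_{0 + ((82-0) mod 3)} = t_1 = 9.

9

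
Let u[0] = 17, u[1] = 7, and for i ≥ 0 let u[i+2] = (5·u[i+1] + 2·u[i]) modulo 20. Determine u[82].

9

u[0] = 17; u[1] = 7; u[2] = 9; u[3] = 19; u[4] = 13; u[5] = 3; u[6] = 1; u[7] = 11; u[8] = 17; u[9] = 7.
Since (u[8], u[9]) = (u[0], u[1]) = (17, 7) (two consecutive terms determine the rest), the sequence is periodic with period 8.
(82 - 0) mod 8 = 2, so u[82] = u[2] = 9.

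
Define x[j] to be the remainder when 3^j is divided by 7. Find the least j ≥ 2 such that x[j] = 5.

x[1] = 3,  x[2] = 2,  x[3] = 6,  x[4] = 4,  x[5] = 5,  x[6] = 1,  x[7] = 3.
Since x[7] = x[1] = 3, the sequence is periodic with period 6.
The value 5 first appears (with j ≥ 2) at x[5].

5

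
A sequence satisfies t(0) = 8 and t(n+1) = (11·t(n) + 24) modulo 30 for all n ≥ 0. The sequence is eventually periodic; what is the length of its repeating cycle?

We have t(0) = 8,  t(1) = 22,  t(2) = 26,  t(3) = 10,  t(4) = 14,  t(5) = 28,  t(6) = 2,  t(7) = 16,  t(8) = 20,  t(9) = 4,  t(10) = 8.
The sequence repeats with period 10.

10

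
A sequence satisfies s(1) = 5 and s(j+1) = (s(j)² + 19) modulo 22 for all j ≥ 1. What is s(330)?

Computing terms: s(1) = 5,  s(2) = 0,  s(3) = 19,  s(4) = 6,  s(5) = 11,  s(6) = 8,  s(7) = 17,  s(8) = 0.
Since s(8) = s(2) = 0, the sequence is eventually periodic: after a pre-period of length 1 it cycles with period 6.
For j ≥ 2, s(j) depends only on (j - 2) mod 6. (330 - 2) mod 6 = 4, so s(330) = s(6) = 8.

8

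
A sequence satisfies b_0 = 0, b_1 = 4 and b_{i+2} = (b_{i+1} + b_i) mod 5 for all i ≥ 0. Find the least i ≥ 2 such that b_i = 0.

5

Listing terms: b_0 = 0; b_1 = 4; b_2 = 4; b_3 = 3; b_4 = 2; b_5 = 0; b_6 = 2; b_7 = 2; b_8 = 4; b_9 = 1; b_{10} = 0; b_{11} = 1; b_{12} = 1; b_{13} = 2; b_{14} = 3; b_{15} = 0; b_{16} = 3; b_{17} = 3; b_{18} = 1; b_{19} = 4; b_{20} = 0; b_{21} = 4.
The sequence repeats with period 20.
The value 0 first appears (with i ≥ 2) at b_5.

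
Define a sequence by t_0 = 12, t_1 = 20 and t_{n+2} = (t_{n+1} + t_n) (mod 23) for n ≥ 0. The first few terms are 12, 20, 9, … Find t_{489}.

12

Computing terms: t_0 = 12, t_1 = 20, t_2 = 9, t_3 = 6, t_4 = 15, t_5 = 21, t_6 = 13, t_7 = 11, t_8 = 1, t_9 = 12, t_{10} = 13, t_{11} = 2, t_{12} = 15, t_{13} = 17, t_{14} = 9, t_{15} = 3, t_{16} = 12, t_{17} = 15, t_{18} = 4, t_{19} = 19, t_{20} = 0, t_{21} = 19, t_{22} = 19, t_{23} = 15, t_{24} = 11, t_{25} = 3, t_{26} = 14, t_{27} = 17, t_{28} = 8, t_{29} = 2, t_{30} = 10, t_{31} = 12, t_{32} = 22, t_{33} = 11, t_{34} = 10, t_{35} = 21, t_{36} = 8, t_{37} = 6, t_{38} = 14, t_{39} = 20, t_{40} = 11, t_{41} = 8, t_{42} = 19, t_{43} = 4, t_{44} = 0, t_{45} = 4, t_{46} = 4, t_{47} = 8, t_{48} = 12, t_{49} = 20.
The sequence repeats with period 48.
So t_{489} = t_{0 + ((489-0) mod 48)} = t_9 = 12.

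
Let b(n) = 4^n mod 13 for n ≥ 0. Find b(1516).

Computing terms: b(0) = 1, b(1) = 4, b(2) = 3, b(3) = 12, b(4) = 9, b(5) = 10, b(6) = 1.
The sequence repeats with period 6.
So b(1516) = b(0 + ((1516-0) mod 6)) = b(4) = 9.

9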